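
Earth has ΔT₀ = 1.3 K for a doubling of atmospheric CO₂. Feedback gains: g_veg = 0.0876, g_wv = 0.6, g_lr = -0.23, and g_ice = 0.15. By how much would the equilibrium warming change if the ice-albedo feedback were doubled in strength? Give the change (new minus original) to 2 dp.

Original: g = 0.6076, ΔT = 1.3/(1−0.6076) = 3.3129 K.
With doubled ice-albedo: g' = 0.7576, ΔT' = 1.3/(1−0.7576) = 5.3630 K.
Change = 5.3630 − 3.3129 = 2.05 K.

2.05 K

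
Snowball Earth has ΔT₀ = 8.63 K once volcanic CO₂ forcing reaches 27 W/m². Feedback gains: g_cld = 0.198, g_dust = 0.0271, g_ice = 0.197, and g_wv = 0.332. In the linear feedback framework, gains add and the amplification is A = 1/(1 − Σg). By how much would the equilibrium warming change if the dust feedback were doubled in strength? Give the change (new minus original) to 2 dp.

4.35 K

Original: g = 0.7541, ΔT = 8.63/(1−0.7541) = 35.0956 K.
With doubled dust: g' = 0.7812, ΔT' = 8.63/(1−0.7812) = 39.4424 K.
Change = 39.4424 − 35.0956 = 4.35 K.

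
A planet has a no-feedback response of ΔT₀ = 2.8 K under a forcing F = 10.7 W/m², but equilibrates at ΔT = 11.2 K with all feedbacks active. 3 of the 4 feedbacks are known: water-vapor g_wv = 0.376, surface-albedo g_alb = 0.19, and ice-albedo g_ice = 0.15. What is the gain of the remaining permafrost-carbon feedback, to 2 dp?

Amplification A = ΔT/ΔT₀ = 11.2/2.8 = 4.
Total gain g = 1 − 1/A = 1 − 1/4 = 0.75.
Known gains sum to 0.376 + 0.19 + 0.15 = 0.716.
g_pf = 0.75 − 0.716 = 0.03.

0.03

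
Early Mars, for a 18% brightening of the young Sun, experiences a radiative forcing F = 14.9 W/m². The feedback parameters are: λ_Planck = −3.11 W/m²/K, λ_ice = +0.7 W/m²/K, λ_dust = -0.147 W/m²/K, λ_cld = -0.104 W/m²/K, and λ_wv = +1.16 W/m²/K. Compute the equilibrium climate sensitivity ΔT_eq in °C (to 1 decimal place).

9.9 °C

Net feedback parameter λ = (−3.11) + (+0.7) + (-0.147) + (-0.104) + (+1.16) = -1.501 W/m²/K.
ΔT = −F/λ = −14.9/(-1.501) = 9.9 °C.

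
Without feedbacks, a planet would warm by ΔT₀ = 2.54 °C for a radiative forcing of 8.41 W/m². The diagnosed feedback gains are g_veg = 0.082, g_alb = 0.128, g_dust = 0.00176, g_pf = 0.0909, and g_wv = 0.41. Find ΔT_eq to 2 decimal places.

8.84 °C

Total gain g = 0.082 + 0.128 + 0.00176 + 0.0909 + 0.41 = 0.71266.
Amplification A = 1/(1 − 0.71266) = 3.48.
ΔT = 2.54 × 3.48 = 8.84 °C.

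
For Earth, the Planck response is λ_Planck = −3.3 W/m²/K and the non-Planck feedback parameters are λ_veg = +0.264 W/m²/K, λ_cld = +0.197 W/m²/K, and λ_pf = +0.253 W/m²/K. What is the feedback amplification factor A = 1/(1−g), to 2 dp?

Convert to gains: g_veg = 0.264/3.3 = 0.08; g_cld = 0.197/3.3 = 0.0597; g_pf = 0.253/3.3 = 0.07667.
Total gain g = 0.21637.
A = 1/(1 − 0.21637) = 1.28.

1.28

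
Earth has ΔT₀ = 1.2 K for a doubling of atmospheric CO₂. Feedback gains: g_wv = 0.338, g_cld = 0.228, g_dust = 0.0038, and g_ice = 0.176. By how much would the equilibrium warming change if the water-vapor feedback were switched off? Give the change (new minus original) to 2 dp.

Original: g = 0.7458, ΔT = 1.2/(1−0.7458) = 4.7207 K.
Without water-vapor: g' = 0.4078, ΔT' = 1.2/(1−0.4078) = 2.0263 K.
Change = 2.0263 − 4.7207 = -2.69 K.

-2.69 K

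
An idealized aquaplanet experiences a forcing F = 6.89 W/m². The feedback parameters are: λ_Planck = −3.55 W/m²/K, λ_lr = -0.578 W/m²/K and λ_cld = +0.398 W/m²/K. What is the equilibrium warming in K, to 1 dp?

1.8 K

Net feedback parameter λ = (−3.55) + (-0.578) + (+0.398) = -3.73 W/m²/K.
ΔT = −F/λ = −6.89/(-3.73) = 1.8 K.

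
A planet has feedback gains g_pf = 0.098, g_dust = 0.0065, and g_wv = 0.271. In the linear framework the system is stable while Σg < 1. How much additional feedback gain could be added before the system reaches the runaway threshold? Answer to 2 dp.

0.62

Current total gain = 0.098 + 0.0065 + 0.271 = 0.3755.
Margin to runaway = 1 − 0.3755 = 0.62.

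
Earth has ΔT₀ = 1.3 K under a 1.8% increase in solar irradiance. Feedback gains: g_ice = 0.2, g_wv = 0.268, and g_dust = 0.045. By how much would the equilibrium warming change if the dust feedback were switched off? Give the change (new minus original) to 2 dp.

-0.23 K

Original: g = 0.513, ΔT = 1.3/(1−0.513) = 2.6694 K.
Without dust: g' = 0.468, ΔT' = 1.3/(1−0.468) = 2.4436 K.
Change = 2.4436 − 2.6694 = -0.23 K.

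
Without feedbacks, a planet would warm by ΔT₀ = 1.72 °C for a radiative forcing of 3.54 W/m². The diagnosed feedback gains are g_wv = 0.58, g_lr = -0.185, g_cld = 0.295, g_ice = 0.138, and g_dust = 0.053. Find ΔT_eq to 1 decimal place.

Total gain g = 0.58 − 0.185 + 0.295 + 0.138 + 0.053 = 0.881.
Amplification A = 1/(1 − 0.881) = 8.403.
ΔT = 1.72 × 8.403 = 14.5 °C.

14.5 °C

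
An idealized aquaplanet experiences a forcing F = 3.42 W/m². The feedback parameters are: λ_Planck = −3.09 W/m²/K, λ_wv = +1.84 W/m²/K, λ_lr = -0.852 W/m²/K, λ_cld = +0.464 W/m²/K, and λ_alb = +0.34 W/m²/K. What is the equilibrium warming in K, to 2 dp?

Net feedback parameter λ = (−3.09) + (+1.84) + (-0.852) + (+0.464) + (+0.34) = -1.298 W/m²/K.
ΔT = −F/λ = −3.42/(-1.298) = 2.63 K.

2.63 K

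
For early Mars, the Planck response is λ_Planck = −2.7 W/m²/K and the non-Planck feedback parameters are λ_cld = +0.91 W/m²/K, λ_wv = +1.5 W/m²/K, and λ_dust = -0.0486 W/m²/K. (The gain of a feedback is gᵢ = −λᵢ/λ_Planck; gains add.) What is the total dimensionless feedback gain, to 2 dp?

0.87

Convert to gains: g_cld = 0.91/2.7 = 0.337; g_wv = 1.5/2.7 = 0.5556; g_dust = -0.0486/2.7 = -0.018.
Total gain g = 0.8746.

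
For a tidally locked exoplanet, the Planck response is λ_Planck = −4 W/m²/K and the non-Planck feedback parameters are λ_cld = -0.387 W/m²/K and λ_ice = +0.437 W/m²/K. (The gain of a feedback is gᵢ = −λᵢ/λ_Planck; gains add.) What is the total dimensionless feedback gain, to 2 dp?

0.01

Convert to gains: g_cld = -0.387/4 = -0.09675; g_ice = 0.437/4 = 0.1092.
Total gain g = 0.01245.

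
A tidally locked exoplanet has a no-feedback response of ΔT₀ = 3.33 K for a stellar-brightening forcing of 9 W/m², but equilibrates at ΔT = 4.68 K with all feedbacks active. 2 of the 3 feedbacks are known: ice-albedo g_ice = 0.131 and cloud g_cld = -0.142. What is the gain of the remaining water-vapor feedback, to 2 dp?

0.30

Amplification A = ΔT/ΔT₀ = 4.68/3.33 = 1.405.
Total gain g = 1 − 1/A = 1 − 1/1.405 = 0.2883.
Known gains sum to 0.131 − 0.142 = -0.011.
g_wv = 0.2883 + 0.011 = 0.30.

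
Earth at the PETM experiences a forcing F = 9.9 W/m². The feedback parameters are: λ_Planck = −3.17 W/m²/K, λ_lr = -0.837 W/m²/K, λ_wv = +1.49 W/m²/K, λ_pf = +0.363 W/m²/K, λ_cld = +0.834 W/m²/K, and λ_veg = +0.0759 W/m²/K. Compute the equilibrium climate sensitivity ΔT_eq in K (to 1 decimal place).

Net feedback parameter λ = (−3.17) + (-0.837) + (+1.49) + (+0.363) + (+0.834) + (+0.0759) = -1.2441 W/m²/K.
ΔT = −F/λ = −9.9/(-1.2441) = 8.0 K.

8.0 K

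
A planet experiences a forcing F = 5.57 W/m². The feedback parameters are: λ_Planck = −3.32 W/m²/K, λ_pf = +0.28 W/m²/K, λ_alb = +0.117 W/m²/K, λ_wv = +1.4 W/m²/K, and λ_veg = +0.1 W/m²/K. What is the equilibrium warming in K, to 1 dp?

3.9 K

Net feedback parameter λ = (−3.32) + (+0.28) + (+0.117) + (+1.4) + (+0.1) = -1.423 W/m²/K.
ΔT = −F/λ = −5.57/(-1.423) = 3.9 K.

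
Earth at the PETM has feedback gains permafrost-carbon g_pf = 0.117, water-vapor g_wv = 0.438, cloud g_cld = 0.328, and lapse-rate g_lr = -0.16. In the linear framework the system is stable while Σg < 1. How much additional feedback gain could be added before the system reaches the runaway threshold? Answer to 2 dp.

Current total gain = 0.117 + 0.438 + 0.328 − 0.16 = 0.723.
Margin to runaway = 1 − 0.723 = 0.28.

0.28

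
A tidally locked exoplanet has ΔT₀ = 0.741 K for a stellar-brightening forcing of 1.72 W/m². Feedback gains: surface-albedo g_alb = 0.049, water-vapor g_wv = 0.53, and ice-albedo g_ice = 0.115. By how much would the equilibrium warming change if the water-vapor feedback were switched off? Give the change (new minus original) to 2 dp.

-1.54 K

Original: g = 0.694, ΔT = 0.741/(1−0.694) = 2.4216 K.
Without water-vapor: g' = 0.164, ΔT' = 0.741/(1−0.164) = 0.8864 K.
Change = 0.8864 − 2.4216 = -1.54 K.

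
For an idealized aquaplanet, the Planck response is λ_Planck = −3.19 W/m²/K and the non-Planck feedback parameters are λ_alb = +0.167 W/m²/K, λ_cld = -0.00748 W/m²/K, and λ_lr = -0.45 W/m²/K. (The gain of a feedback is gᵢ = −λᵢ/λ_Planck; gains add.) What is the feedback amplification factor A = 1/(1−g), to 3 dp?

0.917

Convert to gains: g_alb = 0.167/3.19 = 0.05235; g_cld = -0.00748/3.19 = -0.002345; g_lr = -0.45/3.19 = -0.1411.
Total gain g = -0.091095.
A = 1/(1 + 0.091095) = 0.917.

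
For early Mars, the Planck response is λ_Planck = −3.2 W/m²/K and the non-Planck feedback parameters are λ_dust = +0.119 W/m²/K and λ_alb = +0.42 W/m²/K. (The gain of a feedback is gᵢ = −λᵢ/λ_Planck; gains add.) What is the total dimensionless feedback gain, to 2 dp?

Convert to gains: g_dust = 0.119/3.2 = 0.03719; g_alb = 0.42/3.2 = 0.1312.
Total gain g = 0.16839.

0.17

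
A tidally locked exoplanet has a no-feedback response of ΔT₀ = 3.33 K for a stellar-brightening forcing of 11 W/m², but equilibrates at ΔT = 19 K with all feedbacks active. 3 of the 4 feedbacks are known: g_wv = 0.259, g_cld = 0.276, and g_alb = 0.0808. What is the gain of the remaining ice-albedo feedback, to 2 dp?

0.21

Amplification A = ΔT/ΔT₀ = 19/3.33 = 5.706.
Total gain g = 1 − 1/A = 1 − 1/5.706 = 0.8247.
Known gains sum to 0.259 + 0.276 + 0.0808 = 0.6158.
g_ice = 0.8247 − 0.6158 = 0.21.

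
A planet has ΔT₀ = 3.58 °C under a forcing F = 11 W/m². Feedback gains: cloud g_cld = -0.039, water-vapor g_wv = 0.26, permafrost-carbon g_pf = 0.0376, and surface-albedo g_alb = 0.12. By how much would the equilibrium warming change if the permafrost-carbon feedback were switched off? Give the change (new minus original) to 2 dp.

Original: g = 0.3786, ΔT = 3.58/(1−0.3786) = 5.7612 °C.
Without permafrost-carbon: g' = 0.341, ΔT' = 3.58/(1−0.341) = 5.4325 °C.
Change = 5.4325 − 5.7612 = -0.33 °C.

-0.33 °C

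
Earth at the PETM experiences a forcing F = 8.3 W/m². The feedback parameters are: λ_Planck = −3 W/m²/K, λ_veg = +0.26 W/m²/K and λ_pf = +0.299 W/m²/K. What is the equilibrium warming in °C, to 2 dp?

3.40 °C

Net feedback parameter λ = (−3) + (+0.26) + (+0.299) = -2.441 W/m²/K.
ΔT = −F/λ = −8.3/(-2.441) = 3.40 °C.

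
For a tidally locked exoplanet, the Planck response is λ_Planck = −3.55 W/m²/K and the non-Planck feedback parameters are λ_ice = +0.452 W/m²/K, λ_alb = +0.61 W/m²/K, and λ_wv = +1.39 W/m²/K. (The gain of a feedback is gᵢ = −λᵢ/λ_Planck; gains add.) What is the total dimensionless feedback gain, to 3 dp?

0.691

Convert to gains: g_ice = 0.452/3.55 = 0.1273; g_alb = 0.61/3.55 = 0.1718; g_wv = 1.39/3.55 = 0.3915.
Total gain g = 0.6906.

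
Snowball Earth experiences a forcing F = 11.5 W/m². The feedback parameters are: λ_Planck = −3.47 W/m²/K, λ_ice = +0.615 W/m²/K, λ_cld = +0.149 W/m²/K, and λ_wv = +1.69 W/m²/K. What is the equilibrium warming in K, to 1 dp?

11.3 K

Net feedback parameter λ = (−3.47) + (+0.615) + (+0.149) + (+1.69) = -1.016 W/m²/K.
ΔT = −F/λ = −11.5/(-1.016) = 11.3 K.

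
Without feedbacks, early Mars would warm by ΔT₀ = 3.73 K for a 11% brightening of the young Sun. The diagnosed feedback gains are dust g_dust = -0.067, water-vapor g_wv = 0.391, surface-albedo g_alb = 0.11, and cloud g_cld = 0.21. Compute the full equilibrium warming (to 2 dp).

Total gain g = -0.067 + 0.391 + 0.11 + 0.21 = 0.644.
Amplification A = 1/(1 − 0.644) = 2.809.
ΔT = 3.73 × 2.809 = 10.48 K.

10.48 K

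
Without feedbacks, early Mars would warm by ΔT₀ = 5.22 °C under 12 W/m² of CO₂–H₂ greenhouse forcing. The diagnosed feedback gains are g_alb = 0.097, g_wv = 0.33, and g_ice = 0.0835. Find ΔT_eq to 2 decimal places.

Total gain g = 0.097 + 0.33 + 0.0835 = 0.5105.
Amplification A = 1/(1 − 0.5105) = 2.043.
ΔT = 5.22 × 2.043 = 10.66 °C.

10.66 °C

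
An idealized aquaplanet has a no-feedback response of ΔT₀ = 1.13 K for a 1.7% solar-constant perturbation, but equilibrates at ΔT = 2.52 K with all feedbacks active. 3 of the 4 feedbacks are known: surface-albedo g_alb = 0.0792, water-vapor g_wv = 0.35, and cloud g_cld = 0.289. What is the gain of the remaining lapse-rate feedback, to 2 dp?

Amplification A = ΔT/ΔT₀ = 2.52/1.13 = 2.23.
Total gain g = 1 − 1/A = 1 − 1/2.23 = 0.5516.
Known gains sum to 0.0792 + 0.35 + 0.289 = 0.7182.
g_lr = 0.5516 − 0.7182 = -0.17.

-0.17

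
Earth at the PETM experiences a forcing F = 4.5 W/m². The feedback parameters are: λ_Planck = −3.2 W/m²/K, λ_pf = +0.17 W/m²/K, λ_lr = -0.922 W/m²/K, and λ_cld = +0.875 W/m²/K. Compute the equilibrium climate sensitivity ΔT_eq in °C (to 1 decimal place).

1.5 °C

Net feedback parameter λ = (−3.2) + (+0.17) + (-0.922) + (+0.875) = -3.077 W/m²/K.
ΔT = −F/λ = −4.5/(-3.077) = 1.5 °C.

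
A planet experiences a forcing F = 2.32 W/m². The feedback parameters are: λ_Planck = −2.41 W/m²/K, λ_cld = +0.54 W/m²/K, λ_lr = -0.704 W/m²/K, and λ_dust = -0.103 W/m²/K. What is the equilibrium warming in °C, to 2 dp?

0.87 °C

Net feedback parameter λ = (−2.41) + (+0.54) + (-0.704) + (-0.103) = -2.677 W/m²/K.
ΔT = −F/λ = −2.32/(-2.677) = 0.87 °C.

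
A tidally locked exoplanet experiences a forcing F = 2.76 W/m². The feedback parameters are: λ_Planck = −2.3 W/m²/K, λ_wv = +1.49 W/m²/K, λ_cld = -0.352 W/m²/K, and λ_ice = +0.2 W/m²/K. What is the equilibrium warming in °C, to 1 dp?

Net feedback parameter λ = (−2.3) + (+1.49) + (-0.352) + (+0.2) = -0.962 W/m²/K.
ΔT = −F/λ = −2.76/(-0.962) = 2.9 °C.

2.9 °C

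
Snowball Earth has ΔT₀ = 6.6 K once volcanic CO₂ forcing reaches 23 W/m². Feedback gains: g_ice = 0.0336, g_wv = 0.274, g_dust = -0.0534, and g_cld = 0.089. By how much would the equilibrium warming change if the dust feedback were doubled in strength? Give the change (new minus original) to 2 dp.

-0.76 K

Original: g = 0.3432, ΔT = 6.6/(1−0.3432) = 10.0487 K.
With doubled dust: g' = 0.2898, ΔT' = 6.6/(1−0.2898) = 9.2932 K.
Change = 9.2932 − 10.0487 = -0.76 K.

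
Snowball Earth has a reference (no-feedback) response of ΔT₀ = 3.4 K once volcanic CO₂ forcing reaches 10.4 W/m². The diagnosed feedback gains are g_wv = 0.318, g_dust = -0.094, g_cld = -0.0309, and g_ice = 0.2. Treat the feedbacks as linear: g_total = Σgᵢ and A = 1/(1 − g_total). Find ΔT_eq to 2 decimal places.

5.60 K

Total gain g = 0.318 − 0.094 − 0.0309 + 0.2 = 0.3931.
Amplification A = 1/(1 − 0.3931) = 1.648.
ΔT = 3.4 × 1.648 = 5.60 K.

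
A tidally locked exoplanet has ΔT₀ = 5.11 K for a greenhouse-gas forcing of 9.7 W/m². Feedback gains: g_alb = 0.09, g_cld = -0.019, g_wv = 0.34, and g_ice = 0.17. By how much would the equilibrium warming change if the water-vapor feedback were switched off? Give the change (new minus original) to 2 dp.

-5.46 K

Original: g = 0.581, ΔT = 5.11/(1−0.581) = 12.1957 K.
Without water-vapor: g' = 0.241, ΔT' = 5.11/(1−0.241) = 6.7325 K.
Change = 6.7325 − 12.1957 = -5.46 K.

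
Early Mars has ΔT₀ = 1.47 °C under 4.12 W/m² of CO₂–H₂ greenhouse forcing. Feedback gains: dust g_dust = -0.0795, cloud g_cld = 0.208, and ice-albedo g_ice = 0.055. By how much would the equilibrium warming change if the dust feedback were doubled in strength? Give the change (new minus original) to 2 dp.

Original: g = 0.1835, ΔT = 1.47/(1−0.1835) = 1.8004 °C.
With doubled dust: g' = 0.104, ΔT' = 1.47/(1−0.104) = 1.6406 °C.
Change = 1.6406 − 1.8004 = -0.16 °C.

-0.16 °C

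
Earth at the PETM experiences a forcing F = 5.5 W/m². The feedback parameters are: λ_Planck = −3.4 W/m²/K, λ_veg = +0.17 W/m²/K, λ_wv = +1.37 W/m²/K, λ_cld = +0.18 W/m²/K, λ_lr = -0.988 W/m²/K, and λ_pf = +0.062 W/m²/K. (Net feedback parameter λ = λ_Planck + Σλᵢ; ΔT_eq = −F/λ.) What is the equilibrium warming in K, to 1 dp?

Net feedback parameter λ = (−3.4) + (+0.17) + (+1.37) + (+0.18) + (-0.988) + (+0.062) = -2.606 W/m²/K.
ΔT = −F/λ = −5.5/(-2.606) = 2.1 K.

2.1 K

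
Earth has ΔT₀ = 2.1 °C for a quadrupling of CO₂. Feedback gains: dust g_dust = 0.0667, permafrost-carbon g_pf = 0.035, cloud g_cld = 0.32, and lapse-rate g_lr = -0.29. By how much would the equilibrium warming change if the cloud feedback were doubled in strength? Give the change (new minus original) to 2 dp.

Original: g = 0.1317, ΔT = 2.1/(1−0.1317) = 2.4185 °C.
With doubled cloud: g' = 0.4517, ΔT' = 2.1/(1−0.4517) = 3.8300 °C.
Change = 3.8300 − 2.4185 = 1.41 °C.

1.41 °C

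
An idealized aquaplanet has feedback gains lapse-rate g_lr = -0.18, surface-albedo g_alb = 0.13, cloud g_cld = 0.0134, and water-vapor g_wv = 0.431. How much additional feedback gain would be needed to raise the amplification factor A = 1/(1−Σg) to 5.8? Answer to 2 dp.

0.43

Current total gain = 0.3944.
Target gain for A = 5.8: g* = 1 − 1/5.8 = 0.8276.
Additional gain needed = 0.8276 − 0.3944 = 0.43.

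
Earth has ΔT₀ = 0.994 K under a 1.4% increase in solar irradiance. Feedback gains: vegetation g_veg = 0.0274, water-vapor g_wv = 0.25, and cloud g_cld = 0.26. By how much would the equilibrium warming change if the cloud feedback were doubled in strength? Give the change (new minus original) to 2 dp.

Original: g = 0.5374, ΔT = 0.994/(1−0.5374) = 2.1487 K.
With doubled cloud: g' = 0.7974, ΔT' = 0.994/(1−0.7974) = 4.9062 K.
Change = 4.9062 − 2.1487 = 2.76 K.

2.76 K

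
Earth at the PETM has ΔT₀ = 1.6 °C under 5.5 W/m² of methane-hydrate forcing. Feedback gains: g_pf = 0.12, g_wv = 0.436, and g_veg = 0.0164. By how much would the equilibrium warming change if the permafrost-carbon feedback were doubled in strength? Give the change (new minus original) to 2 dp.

1.46 °C

Original: g = 0.5724, ΔT = 1.6/(1−0.5724) = 3.7418 °C.
With doubled permafrost-carbon: g' = 0.6924, ΔT' = 1.6/(1−0.6924) = 5.2016 °C.
Change = 5.2016 − 3.7418 = 1.46 °C.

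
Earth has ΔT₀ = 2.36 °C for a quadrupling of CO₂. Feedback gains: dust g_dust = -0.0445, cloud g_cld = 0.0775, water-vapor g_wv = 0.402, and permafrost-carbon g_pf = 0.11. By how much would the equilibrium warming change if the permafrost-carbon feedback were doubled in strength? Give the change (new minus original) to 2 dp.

1.65 °C

Original: g = 0.545, ΔT = 2.36/(1−0.545) = 5.1868 °C.
With doubled permafrost-carbon: g' = 0.655, ΔT' = 2.36/(1−0.655) = 6.8406 °C.
Change = 6.8406 − 5.1868 = 1.65 °C.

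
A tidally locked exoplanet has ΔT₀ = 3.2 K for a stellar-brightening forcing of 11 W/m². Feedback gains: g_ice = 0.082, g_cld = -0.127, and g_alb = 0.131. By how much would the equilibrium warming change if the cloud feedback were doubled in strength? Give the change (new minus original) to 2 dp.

Original: g = 0.086, ΔT = 3.2/(1−0.086) = 3.5011 K.
With doubled cloud: g' = -0.041, ΔT' = 3.2/(1+0.041) = 3.0740 K.
Change = 3.0740 − 3.5011 = -0.43 K.

-0.43 K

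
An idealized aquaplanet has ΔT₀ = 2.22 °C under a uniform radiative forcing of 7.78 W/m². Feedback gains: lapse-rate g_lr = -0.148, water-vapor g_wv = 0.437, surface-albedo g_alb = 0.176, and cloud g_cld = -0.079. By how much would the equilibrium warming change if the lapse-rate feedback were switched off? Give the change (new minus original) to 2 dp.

1.15 °C

Original: g = 0.386, ΔT = 2.22/(1−0.386) = 3.6156 °C.
Without lapse-rate: g' = 0.534, ΔT' = 2.22/(1−0.534) = 4.7639 °C.
Change = 4.7639 − 3.6156 = 1.15 °C.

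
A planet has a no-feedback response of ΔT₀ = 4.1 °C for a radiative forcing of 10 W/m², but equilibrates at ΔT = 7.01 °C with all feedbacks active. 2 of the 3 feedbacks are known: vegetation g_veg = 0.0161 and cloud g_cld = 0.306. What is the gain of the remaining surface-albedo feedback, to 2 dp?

0.09

Amplification A = ΔT/ΔT₀ = 7.01/4.1 = 1.71.
Total gain g = 1 − 1/A = 1 − 1/1.71 = 0.4152.
Known gains sum to 0.0161 + 0.306 = 0.3221.
g_alb = 0.4152 − 0.3221 = 0.09.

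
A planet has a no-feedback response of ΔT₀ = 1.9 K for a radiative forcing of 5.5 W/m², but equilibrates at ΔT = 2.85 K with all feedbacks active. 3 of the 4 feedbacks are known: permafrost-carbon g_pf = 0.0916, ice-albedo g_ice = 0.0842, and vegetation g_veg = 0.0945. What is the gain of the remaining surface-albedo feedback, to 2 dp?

0.06

Amplification A = ΔT/ΔT₀ = 2.85/1.9 = 1.5.
Total gain g = 1 − 1/A = 1 − 1/1.5 = 0.3333.
Known gains sum to 0.0916 + 0.0842 + 0.0945 = 0.2703.
g_alb = 0.3333 − 0.2703 = 0.06.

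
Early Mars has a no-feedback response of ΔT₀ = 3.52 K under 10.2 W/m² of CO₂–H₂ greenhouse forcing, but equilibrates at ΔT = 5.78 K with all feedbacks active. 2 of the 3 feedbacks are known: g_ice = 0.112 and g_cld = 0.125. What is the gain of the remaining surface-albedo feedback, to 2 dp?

Amplification A = ΔT/ΔT₀ = 5.78/3.52 = 1.642.
Total gain g = 1 − 1/A = 1 − 1/1.642 = 0.391.
Known gains sum to 0.112 + 0.125 = 0.237.
g_alb = 0.391 − 0.237 = 0.15.

0.15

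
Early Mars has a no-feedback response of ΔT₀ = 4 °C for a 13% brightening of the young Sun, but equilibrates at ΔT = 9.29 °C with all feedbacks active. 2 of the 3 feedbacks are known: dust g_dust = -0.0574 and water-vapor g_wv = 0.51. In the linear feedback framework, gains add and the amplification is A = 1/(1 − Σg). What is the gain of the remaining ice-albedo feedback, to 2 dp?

Amplification A = ΔT/ΔT₀ = 9.29/4 = 2.322.
Total gain g = 1 − 1/A = 1 − 1/2.322 = 0.5693.
Known gains sum to -0.0574 + 0.51 = 0.4526.
g_ice = 0.5693 − 0.4526 = 0.12.

0.12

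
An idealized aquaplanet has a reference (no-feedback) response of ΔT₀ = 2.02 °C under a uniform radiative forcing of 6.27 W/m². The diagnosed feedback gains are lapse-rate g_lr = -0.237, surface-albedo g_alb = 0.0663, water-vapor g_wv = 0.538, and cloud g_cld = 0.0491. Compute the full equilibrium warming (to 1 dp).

Total gain g = -0.237 + 0.0663 + 0.538 + 0.0491 = 0.4164.
Amplification A = 1/(1 − 0.4164) = 1.714.
ΔT = 2.02 × 1.714 = 3.5 °C.

3.5 °C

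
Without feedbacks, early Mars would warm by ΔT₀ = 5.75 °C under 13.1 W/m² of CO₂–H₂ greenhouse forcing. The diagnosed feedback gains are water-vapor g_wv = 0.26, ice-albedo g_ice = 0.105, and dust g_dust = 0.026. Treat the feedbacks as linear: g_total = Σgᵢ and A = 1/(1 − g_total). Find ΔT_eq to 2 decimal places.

9.44 °C

Total gain g = 0.26 + 0.105 + 0.026 = 0.391.
Amplification A = 1/(1 − 0.391) = 1.642.
ΔT = 5.75 × 1.642 = 9.44 °C.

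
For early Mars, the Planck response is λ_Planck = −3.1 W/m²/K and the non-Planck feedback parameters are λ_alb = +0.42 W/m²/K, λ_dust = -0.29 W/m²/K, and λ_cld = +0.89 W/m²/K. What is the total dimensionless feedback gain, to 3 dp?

0.329

Convert to gains: g_alb = 0.42/3.1 = 0.1355; g_dust = -0.29/3.1 = -0.09355; g_cld = 0.89/3.1 = 0.2871.
Total gain g = 0.32905.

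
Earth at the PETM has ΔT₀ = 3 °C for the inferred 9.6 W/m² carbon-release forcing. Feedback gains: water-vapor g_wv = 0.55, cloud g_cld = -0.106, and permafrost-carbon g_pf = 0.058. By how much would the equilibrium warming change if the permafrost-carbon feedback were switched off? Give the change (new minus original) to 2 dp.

-0.63 °C

Original: g = 0.502, ΔT = 3/(1−0.502) = 6.0241 °C.
Without permafrost-carbon: g' = 0.444, ΔT' = 3/(1−0.444) = 5.3957 °C.
Change = 5.3957 − 6.0241 = -0.63 °C.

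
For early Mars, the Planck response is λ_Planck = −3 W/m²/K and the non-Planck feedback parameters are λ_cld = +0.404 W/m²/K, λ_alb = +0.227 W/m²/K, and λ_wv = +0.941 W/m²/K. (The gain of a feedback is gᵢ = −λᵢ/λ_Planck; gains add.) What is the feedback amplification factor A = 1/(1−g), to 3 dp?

Convert to gains: g_cld = 0.404/3 = 0.1347; g_alb = 0.227/3 = 0.07567; g_wv = 0.941/3 = 0.3137.
Total gain g = 0.52407.
A = 1/(1 − 0.52407) = 2.101.

2.101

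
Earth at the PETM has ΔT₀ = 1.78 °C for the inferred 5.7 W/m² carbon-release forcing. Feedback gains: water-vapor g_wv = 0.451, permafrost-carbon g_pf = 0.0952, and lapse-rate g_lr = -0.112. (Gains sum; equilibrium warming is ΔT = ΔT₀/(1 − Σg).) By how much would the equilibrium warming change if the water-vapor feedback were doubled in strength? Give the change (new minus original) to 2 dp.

12.36 °C

Original: g = 0.4342, ΔT = 1.78/(1−0.4342) = 3.1460 °C.
With doubled water-vapor: g' = 0.8852, ΔT' = 1.78/(1−0.8852) = 15.5052 °C.
Change = 15.5052 − 3.1460 = 12.36 °C.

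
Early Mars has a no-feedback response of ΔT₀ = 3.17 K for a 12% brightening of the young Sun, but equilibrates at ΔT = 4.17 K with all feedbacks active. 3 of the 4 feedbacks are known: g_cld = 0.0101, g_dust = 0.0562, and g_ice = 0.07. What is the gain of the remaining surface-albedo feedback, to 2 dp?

Amplification A = ΔT/ΔT₀ = 4.17/3.17 = 1.315.
Total gain g = 1 − 1/A = 1 − 1/1.315 = 0.2395.
Known gains sum to 0.0101 + 0.0562 + 0.07 = 0.1363.
g_alb = 0.2395 − 0.1363 = 0.10.

0.10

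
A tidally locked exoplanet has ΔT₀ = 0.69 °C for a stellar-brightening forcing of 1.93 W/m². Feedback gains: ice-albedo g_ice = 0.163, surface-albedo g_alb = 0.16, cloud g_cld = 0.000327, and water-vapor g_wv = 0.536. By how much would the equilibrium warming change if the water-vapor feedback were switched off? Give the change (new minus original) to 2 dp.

Original: g = 0.859327, ΔT = 0.69/(1−0.859327) = 4.9050 °C.
Without water-vapor: g' = 0.323327, ΔT' = 0.69/(1−0.323327) = 1.0197 °C.
Change = 1.0197 − 4.9050 = -3.89 °C.

-3.89 °C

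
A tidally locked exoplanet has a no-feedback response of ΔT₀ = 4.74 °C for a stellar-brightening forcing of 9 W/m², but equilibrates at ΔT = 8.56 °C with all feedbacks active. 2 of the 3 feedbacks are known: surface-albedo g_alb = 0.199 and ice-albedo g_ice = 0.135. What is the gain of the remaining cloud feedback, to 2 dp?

0.11

Amplification A = ΔT/ΔT₀ = 8.56/4.74 = 1.806.
Total gain g = 1 − 1/A = 1 − 1/1.806 = 0.4463.
Known gains sum to 0.199 + 0.135 = 0.334.
g_cld = 0.4463 − 0.334 = 0.11.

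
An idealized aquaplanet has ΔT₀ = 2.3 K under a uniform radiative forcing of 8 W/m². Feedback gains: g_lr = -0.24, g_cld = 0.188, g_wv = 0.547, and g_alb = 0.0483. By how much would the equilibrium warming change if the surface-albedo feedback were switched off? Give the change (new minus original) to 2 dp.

Original: g = 0.5433, ΔT = 2.3/(1−0.5433) = 5.0361 K.
Without surface-albedo: g' = 0.495, ΔT' = 2.3/(1−0.495) = 4.5545 K.
Change = 4.5545 − 5.0361 = -0.48 K.

-0.48 K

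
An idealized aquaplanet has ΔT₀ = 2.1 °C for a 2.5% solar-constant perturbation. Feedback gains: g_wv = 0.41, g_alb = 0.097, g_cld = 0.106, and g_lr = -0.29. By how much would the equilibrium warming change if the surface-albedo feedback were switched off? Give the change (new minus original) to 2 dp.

-0.39 °C

Original: g = 0.323, ΔT = 2.1/(1−0.323) = 3.1019 °C.
Without surface-albedo: g' = 0.226, ΔT' = 2.1/(1−0.226) = 2.7132 °C.
Change = 2.7132 − 3.1019 = -0.39 °C.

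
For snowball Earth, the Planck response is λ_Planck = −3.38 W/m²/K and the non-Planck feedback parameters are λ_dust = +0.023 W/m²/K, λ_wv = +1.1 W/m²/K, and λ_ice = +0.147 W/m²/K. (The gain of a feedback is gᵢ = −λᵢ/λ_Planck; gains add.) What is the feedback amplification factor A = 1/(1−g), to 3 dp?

1.602

Convert to gains: g_dust = 0.023/3.38 = 0.006805; g_wv = 1.1/3.38 = 0.3254; g_ice = 0.147/3.38 = 0.04349.
Total gain g = 0.375695.
A = 1/(1 − 0.375695) = 1.602.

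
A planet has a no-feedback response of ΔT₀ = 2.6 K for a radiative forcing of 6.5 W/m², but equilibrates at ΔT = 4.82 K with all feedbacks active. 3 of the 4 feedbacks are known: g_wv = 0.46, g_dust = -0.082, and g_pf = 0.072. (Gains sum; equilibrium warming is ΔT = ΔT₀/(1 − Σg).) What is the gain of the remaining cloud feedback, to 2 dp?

0.01

Amplification A = ΔT/ΔT₀ = 4.82/2.6 = 1.854.
Total gain g = 1 − 1/A = 1 − 1/1.854 = 0.4606.
Known gains sum to 0.46 − 0.082 + 0.072 = 0.45.
g_cld = 0.4606 − 0.45 = 0.01.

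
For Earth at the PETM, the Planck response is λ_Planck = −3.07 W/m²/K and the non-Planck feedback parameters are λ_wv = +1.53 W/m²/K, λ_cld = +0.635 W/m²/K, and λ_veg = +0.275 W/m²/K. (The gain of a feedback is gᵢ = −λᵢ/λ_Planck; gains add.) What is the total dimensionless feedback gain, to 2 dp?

Convert to gains: g_wv = 1.53/3.07 = 0.4984; g_cld = 0.635/3.07 = 0.2068; g_veg = 0.275/3.07 = 0.08958.
Total gain g = 0.79478.

0.79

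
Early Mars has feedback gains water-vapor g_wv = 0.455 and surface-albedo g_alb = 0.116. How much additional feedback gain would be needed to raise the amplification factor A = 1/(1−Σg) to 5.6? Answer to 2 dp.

Current total gain = 0.571.
Target gain for A = 5.6: g* = 1 − 1/5.6 = 0.8214.
Additional gain needed = 0.8214 − 0.571 = 0.25.

0.25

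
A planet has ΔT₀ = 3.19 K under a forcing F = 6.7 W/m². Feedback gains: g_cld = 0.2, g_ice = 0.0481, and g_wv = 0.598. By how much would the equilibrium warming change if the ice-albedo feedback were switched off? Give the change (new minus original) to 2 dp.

Original: g = 0.8461, ΔT = 3.19/(1−0.8461) = 20.7277 K.
Without ice-albedo: g' = 0.798, ΔT' = 3.19/(1−0.798) = 15.7921 K.
Change = 15.7921 − 20.7277 = -4.94 K.

-4.94 K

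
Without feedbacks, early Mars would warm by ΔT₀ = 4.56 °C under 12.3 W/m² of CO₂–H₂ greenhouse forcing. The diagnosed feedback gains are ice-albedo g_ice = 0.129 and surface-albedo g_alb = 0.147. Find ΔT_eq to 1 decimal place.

Total gain g = 0.129 + 0.147 = 0.276.
Amplification A = 1/(1 − 0.276) = 1.381.
ΔT = 4.56 × 1.381 = 6.3 °C.

6.3 °C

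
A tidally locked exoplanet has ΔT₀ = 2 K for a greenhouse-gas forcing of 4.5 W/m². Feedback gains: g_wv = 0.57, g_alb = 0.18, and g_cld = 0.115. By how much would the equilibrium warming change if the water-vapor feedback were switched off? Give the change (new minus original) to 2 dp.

Original: g = 0.865, ΔT = 2/(1−0.865) = 14.8148 K.
Without water-vapor: g' = 0.295, ΔT' = 2/(1−0.295) = 2.8369 K.
Change = 2.8369 − 14.8148 = -11.98 K.

-11.98 K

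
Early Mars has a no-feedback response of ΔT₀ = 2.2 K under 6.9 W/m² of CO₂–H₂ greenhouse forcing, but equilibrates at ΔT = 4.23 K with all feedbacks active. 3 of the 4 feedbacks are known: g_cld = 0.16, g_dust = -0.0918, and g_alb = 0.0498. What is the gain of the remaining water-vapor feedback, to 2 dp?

0.36

Amplification A = ΔT/ΔT₀ = 4.23/2.2 = 1.923.
Total gain g = 1 − 1/A = 1 − 1/1.923 = 0.48.
Known gains sum to 0.16 − 0.0918 + 0.0498 = 0.118.
g_wv = 0.48 − 0.118 = 0.36.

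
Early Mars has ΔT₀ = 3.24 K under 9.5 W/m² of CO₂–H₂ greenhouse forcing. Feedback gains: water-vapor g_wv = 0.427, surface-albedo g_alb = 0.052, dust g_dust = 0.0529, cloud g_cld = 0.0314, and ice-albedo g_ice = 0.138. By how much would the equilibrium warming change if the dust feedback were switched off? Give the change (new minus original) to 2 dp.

-1.63 K

Original: g = 0.7013, ΔT = 3.24/(1−0.7013) = 10.8470 K.
Without dust: g' = 0.6484, ΔT' = 3.24/(1−0.6484) = 9.2150 K.
Change = 9.2150 − 10.8470 = -1.63 K.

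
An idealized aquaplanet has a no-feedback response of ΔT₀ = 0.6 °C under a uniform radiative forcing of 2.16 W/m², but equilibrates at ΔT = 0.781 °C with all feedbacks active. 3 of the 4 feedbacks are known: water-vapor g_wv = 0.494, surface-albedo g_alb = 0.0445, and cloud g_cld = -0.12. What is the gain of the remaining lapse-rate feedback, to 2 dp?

-0.19

Amplification A = ΔT/ΔT₀ = 0.781/0.6 = 1.302.
Total gain g = 1 − 1/A = 1 − 1/1.302 = 0.232.
Known gains sum to 0.494 + 0.0445 − 0.12 = 0.4185.
g_lr = 0.232 − 0.4185 = -0.19.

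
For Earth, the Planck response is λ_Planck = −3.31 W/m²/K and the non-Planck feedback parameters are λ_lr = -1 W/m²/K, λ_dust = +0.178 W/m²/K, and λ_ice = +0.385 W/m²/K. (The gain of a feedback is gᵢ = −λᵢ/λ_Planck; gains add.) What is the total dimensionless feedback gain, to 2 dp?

Convert to gains: g_lr = -1/3.31 = -0.3021; g_dust = 0.178/3.31 = 0.05378; g_ice = 0.385/3.31 = 0.1163.
Total gain g = -0.13202.

-0.13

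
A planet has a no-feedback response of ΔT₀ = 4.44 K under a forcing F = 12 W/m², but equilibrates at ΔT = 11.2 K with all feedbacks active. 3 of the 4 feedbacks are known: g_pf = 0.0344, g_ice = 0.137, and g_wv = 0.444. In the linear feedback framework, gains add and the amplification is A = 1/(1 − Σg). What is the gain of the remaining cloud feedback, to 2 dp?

Amplification A = ΔT/ΔT₀ = 11.2/4.44 = 2.523.
Total gain g = 1 − 1/A = 1 − 1/2.523 = 0.6036.
Known gains sum to 0.0344 + 0.137 + 0.444 = 0.6154.
g_cld = 0.6036 − 0.6154 = -0.01.

-0.01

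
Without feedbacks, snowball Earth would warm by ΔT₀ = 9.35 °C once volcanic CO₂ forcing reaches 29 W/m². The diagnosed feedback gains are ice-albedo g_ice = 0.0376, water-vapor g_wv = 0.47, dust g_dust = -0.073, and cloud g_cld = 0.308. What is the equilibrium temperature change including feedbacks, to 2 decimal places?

Total gain g = 0.0376 + 0.47 − 0.073 + 0.308 = 0.7426.
Amplification A = 1/(1 − 0.7426) = 3.885.
ΔT = 9.35 × 3.885 = 36.32 °C.

36.32 °C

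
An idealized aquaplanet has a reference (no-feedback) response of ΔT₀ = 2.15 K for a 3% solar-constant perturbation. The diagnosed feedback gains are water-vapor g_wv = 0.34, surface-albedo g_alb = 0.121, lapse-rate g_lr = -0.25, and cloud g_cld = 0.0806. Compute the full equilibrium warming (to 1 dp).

Total gain g = 0.34 + 0.121 − 0.25 + 0.0806 = 0.2916.
Amplification A = 1/(1 − 0.2916) = 1.412.
ΔT = 2.15 × 1.412 = 3.0 K.

3.0 K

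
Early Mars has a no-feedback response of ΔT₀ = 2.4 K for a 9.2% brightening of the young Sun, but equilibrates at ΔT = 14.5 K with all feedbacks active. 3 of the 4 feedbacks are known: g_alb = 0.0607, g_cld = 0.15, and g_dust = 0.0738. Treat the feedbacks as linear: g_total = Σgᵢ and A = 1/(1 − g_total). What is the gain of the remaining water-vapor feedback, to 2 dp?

0.55

Amplification A = ΔT/ΔT₀ = 14.5/2.4 = 6.042.
Total gain g = 1 − 1/A = 1 − 1/6.042 = 0.8345.
Known gains sum to 0.0607 + 0.15 + 0.0738 = 0.2845.
g_wv = 0.8345 − 0.2845 = 0.55.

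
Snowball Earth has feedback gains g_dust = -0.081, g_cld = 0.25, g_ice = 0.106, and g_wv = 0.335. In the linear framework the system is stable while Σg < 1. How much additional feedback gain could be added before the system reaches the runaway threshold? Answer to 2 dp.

Current total gain = -0.081 + 0.25 + 0.106 + 0.335 = 0.61.
Margin to runaway = 1 − 0.61 = 0.39.

0.39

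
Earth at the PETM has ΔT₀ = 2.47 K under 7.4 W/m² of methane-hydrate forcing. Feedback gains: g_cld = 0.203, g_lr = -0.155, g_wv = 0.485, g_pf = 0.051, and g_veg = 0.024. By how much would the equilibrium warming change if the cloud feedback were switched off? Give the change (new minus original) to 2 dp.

Original: g = 0.608, ΔT = 2.47/(1−0.608) = 6.3010 K.
Without cloud: g' = 0.405, ΔT' = 2.47/(1−0.405) = 4.1513 K.
Change = 4.1513 − 6.3010 = -2.15 K.

-2.15 K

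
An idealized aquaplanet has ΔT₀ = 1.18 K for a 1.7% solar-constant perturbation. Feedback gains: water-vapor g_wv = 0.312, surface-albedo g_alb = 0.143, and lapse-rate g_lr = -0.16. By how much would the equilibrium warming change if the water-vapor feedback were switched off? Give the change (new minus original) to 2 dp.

Original: g = 0.295, ΔT = 1.18/(1−0.295) = 1.6738 K.
Without water-vapor: g' = -0.017, ΔT' = 1.18/(1+0.017) = 1.1603 K.
Change = 1.1603 − 1.6738 = -0.51 K.

-0.51 K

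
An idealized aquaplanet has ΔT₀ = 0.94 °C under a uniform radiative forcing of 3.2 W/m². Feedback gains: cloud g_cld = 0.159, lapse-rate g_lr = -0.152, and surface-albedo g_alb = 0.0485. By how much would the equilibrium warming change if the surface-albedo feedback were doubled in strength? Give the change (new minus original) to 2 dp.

Original: g = 0.0555, ΔT = 0.94/(1−0.0555) = 0.9952 °C.
With doubled surface-albedo: g' = 0.104, ΔT' = 0.94/(1−0.104) = 1.0491 °C.
Change = 1.0491 − 0.9952 = 0.05 °C.

0.05 °C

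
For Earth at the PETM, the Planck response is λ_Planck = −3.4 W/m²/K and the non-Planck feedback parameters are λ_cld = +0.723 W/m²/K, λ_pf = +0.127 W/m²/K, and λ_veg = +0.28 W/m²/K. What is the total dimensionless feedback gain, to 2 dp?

0.33

Convert to gains: g_cld = 0.723/3.4 = 0.2126; g_pf = 0.127/3.4 = 0.03735; g_veg = 0.28/3.4 = 0.08235.
Total gain g = 0.3323.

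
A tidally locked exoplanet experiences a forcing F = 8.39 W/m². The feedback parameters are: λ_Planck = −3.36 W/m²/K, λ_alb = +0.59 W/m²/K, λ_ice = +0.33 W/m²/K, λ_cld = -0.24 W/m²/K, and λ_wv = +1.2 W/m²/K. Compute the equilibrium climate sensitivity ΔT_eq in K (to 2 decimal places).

Net feedback parameter λ = (−3.36) + (+0.59) + (+0.33) + (-0.24) + (+1.2) = -1.48 W/m²/K.
ΔT = −F/λ = −8.39/(-1.48) = 5.67 K.

5.67 K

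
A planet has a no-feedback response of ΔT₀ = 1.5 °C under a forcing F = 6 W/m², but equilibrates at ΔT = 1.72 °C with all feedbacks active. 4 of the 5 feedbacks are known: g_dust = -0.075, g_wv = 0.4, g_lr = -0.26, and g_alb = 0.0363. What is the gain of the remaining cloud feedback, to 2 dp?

Amplification A = ΔT/ΔT₀ = 1.72/1.5 = 1.147.
Total gain g = 1 − 1/A = 1 − 1/1.147 = 0.1282.
Known gains sum to -0.075 + 0.4 − 0.26 + 0.0363 = 0.1013.
g_cld = 0.1282 − 0.1013 = 0.03.

0.03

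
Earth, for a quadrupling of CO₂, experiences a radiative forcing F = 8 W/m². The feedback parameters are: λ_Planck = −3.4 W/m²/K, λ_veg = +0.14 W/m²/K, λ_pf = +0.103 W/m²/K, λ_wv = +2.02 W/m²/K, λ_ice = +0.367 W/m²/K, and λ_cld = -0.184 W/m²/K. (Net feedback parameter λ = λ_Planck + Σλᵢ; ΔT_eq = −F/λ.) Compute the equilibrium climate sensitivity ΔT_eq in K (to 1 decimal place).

Net feedback parameter λ = (−3.4) + (+0.14) + (+0.103) + (+2.02) + (+0.367) + (-0.184) = -0.954 W/m²/K.
ΔT = −F/λ = −8/(-0.954) = 8.4 K.

8.4 K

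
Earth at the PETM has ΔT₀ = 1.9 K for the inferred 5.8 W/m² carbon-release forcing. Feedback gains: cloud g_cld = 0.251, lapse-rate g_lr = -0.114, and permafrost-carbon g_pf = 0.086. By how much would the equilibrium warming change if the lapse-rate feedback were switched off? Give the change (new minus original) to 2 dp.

Original: g = 0.223, ΔT = 1.9/(1−0.223) = 2.4453 K.
Without lapse-rate: g' = 0.337, ΔT' = 1.9/(1−0.337) = 2.8658 K.
Change = 2.8658 − 2.4453 = 0.42 K.

0.42 K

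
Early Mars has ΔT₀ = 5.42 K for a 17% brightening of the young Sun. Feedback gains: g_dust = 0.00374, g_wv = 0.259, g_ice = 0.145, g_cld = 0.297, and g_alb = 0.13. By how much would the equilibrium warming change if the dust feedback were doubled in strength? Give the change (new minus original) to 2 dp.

Original: g = 0.83474, ΔT = 5.42/(1−0.83474) = 32.7968 K.
With doubled dust: g' = 0.83848, ΔT' = 5.42/(1−0.83848) = 33.5562 K.
Change = 33.5562 − 32.7968 = 0.76 K.

0.76 K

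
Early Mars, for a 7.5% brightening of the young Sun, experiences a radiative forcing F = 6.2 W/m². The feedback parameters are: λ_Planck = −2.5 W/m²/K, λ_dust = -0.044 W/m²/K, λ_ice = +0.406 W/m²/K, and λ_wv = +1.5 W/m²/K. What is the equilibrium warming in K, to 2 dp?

Net feedback parameter λ = (−2.5) + (-0.044) + (+0.406) + (+1.5) = -0.638 W/m²/K.
ΔT = −F/λ = −6.2/(-0.638) = 9.72 K.

9.72 K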